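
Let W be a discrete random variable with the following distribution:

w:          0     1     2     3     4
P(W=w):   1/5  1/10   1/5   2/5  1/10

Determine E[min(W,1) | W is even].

0.6

P(W is even) = 1/5 + 1/5 + 1/10 = 1/2.
E[min(W,1) | W is even] = [0·1/5 + 1·1/5 + 1·1/10] / (1/2)
 = 3/10 / (1/2)
 = 3/5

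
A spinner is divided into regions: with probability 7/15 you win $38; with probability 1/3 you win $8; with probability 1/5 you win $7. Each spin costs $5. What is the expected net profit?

16.8

E[payout] = 38·7/15 + 8·1/3 + 7·1/5
 = 266/15 + 8/3 + 7/5
 = 109/5
Net = 109/5 - 5 = 84/5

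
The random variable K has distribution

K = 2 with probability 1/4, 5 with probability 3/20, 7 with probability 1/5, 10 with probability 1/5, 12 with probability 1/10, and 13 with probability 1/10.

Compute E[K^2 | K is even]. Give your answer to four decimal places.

64.3636

P(K is even) = 1/4 + 1/5 + 1/10 = 11/20.
E[K^2 | K is even] = [4·1/4 + 100·1/5 + 144·1/10] / (11/20)
 = 177/5 / (11/20)
 = 708/11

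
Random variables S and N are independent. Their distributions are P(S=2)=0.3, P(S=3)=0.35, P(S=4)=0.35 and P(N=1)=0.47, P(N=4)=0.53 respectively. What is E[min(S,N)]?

E[min(S,N)] = Σ_s Σ_n min(s,n) · P(S=s)P(N=n)
 = 1·0.141 + 2·0.159 + 1·0.1645 + 3·0.1855 + 1·0.1645 + 4·0.1855
 = 0.141 + 0.318 + 0.1645 + 0.5565 + 0.1645 + 0.742
 = 2.0865

2.0865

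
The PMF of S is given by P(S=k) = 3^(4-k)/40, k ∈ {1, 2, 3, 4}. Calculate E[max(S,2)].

E[max(S,2)] = Σ max(s,2)·P(S=s)
 = 2·27/40 + 2·9/40 + 3·3/40 + 4·1/40
 = 27/20 + 9/20 + 9/40 + 1/10
 = 17/8

2.125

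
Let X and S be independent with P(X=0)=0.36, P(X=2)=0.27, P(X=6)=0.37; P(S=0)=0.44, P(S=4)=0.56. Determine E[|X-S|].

2.7376

E[|X-S|] = Σ_x Σ_s |x-s| · P(X=x)P(S=s)
 = 0·0.1584 + 4·0.2016 + 2·0.1188 + 2·0.1512 + 6·0.1628 + 2·0.2072
 = 0 + 0.8064 + 0.2376 + 0.3024 + 0.9768 + 0.4144
 = 2.7376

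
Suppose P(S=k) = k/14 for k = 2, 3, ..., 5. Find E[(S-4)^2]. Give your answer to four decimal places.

1.1429

E[(S-4)^2] = Σ (s-4)^2·P(S=s)
 = 4·1/7 + 1·3/14 + 0·2/7 + 1·5/14
 = 4/7 + 3/14 + 0 + 5/14
 = 8/7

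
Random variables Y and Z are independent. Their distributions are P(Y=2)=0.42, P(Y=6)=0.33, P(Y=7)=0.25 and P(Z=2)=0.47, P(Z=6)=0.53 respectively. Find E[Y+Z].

E[Y+Z] = Σ_y Σ_z (y+z) · P(Y=y)P(Z=z)
 = 4·0.1974 + 8·0.2226 + 8·0.1551 + 12·0.1749 + 9·0.1175 + 13·0.1325
 = 0.7896 + 1.7808 + 1.2408 + 2.0988 + 1.0575 + 1.7225
 = 8.69

8.69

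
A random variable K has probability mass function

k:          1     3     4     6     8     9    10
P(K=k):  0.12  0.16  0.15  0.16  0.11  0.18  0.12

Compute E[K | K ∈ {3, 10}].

P(K ∈ {3, 10}) = 0.16 + 0.12 = 0.28.
E[K | K ∈ {3, 10}] = [3·0.16 + 10·0.12] / 0.28
 = 1.68 / 0.28
 = 6

6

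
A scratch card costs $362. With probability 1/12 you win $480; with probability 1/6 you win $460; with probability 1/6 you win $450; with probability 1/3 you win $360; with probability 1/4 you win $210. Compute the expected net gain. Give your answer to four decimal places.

2.1667

E[payout] = 480·1/12 + 460·1/6 + 450·1/6 + 360·1/3 + 210·1/4
 = 40 + 230/3 + 75 + 120 + 105/2
 = 2185/6
Net = 2185/6 - 362 = 13/6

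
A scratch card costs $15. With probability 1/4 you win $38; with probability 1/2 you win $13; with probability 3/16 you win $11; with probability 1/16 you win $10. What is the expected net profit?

E[payout] = 38·1/4 + 13·1/2 + 11·3/16 + 10·1/16
 = 19/2 + 13/2 + 33/16 + 5/8
 = 299/16
Net = 299/16 - 15 = 59/16

3.6875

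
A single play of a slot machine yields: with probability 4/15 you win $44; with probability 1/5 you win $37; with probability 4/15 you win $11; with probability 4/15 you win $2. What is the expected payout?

22.6

E[payout] = 44·4/15 + 37·1/5 + 11·4/15 + 2·4/15
 = 176/15 + 37/5 + 44/15 + 8/15
 = 113/5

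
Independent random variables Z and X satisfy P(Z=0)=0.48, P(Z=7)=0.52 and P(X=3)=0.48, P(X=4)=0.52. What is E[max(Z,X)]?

5.3296

E[max(Z,X)] = Σ_z Σ_x max(z,x) · P(Z=z)P(X=x)
 = 3·0.2304 + 4·0.2496 + 7·0.2496 + 7·0.2704
 = 0.6912 + 0.9984 + 1.7472 + 1.8928
 = 5.3296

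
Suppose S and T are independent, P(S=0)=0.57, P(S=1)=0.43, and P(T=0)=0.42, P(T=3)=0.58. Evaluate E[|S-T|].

E[|S-T|] = Σ_s Σ_t |s-t| · P(S=s)P(T=t)
 = 0·0.2394 + 3·0.3306 + 1·0.1806 + 2·0.2494
 = 0 + 0.9918 + 0.1806 + 0.4988
 = 1.6712

1.6712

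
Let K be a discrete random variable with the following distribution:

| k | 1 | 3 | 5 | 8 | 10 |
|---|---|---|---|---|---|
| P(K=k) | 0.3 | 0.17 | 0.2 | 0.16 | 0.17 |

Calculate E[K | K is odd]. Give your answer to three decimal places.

2.701

P(K is odd) = 0.3 + 0.17 + 0.2 = 0.67.
E[K | K is odd] = [1·0.3 + 3·0.17 + 5·0.2] / 0.67
 = 1.81 / 0.67
 = 181/67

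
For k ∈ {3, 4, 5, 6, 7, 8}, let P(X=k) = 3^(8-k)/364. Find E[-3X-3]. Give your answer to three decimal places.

-13.475

E[-3X-3] = Σ (-3x-3)·P(X=x)
 = (-12)·243/364 + (-15)·81/364 + (-18)·27/364 + (-21)·9/364 + (-24)·3/364 + (-27)·1/364
 = (-729/91) + (-1215/364) + (-243/182) + (-27/52) + (-18/91) + (-27/364)
 = -4905/364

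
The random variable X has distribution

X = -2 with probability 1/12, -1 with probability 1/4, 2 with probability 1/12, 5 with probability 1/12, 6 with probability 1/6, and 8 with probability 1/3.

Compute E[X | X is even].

5.5

P(X is even) = 1/12 + 1/12 + 1/6 + 1/3 = 2/3.
E[X | X is even] = [(-2)·1/12 + 2·1/12 + 6·1/6 + 8·1/3] / (2/3)
 = 11/3 / (2/3)
 = 11/2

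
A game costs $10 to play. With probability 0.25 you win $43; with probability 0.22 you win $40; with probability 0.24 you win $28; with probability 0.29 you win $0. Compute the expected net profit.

E[payout] = 43·0.25 + 40·0.22 + 28·0.24 + 0·0.29
 = 10.75 + 8.8 + 6.72 + 0
 = 26.27
Net = 26.27 - 10 = 16.27

16.27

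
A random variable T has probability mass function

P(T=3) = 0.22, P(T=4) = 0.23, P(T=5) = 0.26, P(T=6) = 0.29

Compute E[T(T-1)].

17.98

E[T(T-1)] = Σ t(t-1)·P(T=t)
 = 6·0.22 + 12·0.23 + 20·0.26 + 30·0.29
 = 1.32 + 2.76 + 5.2 + 8.7
 = 17.98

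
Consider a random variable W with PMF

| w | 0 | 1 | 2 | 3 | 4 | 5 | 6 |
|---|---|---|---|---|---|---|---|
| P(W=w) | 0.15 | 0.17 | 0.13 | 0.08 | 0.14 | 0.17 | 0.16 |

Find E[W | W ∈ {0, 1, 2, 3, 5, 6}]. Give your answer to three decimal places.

P(W ∈ {0, 1, 2, 3, 5, 6}) = 0.15 + 0.17 + 0.13 + 0.08 + 0.17 + 0.16 = 0.86.
E[W | W ∈ {0, 1, 2, 3, 5, 6}] = [0·0.15 + 1·0.17 + 2·0.13 + 3·0.08 + 5·0.17 + 6·0.16] / 0.86
 = 2.48 / 0.86
 = 124/43

2.884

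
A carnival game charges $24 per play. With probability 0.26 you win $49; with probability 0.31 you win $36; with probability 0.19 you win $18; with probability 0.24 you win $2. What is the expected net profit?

3.8

E[payout] = 49·0.26 + 36·0.31 + 18·0.19 + 2·0.24
 = 12.74 + 11.16 + 3.42 + 0.48
 = 27.8
Net = 27.8 - 24 = 3.8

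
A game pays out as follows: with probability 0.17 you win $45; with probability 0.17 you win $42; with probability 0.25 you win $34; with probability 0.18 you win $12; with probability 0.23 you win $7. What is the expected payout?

E[payout] = 45·0.17 + 42·0.17 + 34·0.25 + 12·0.18 + 7·0.23
 = 7.65 + 7.14 + 8.5 + 2.16 + 1.61
 = 27.06

27.06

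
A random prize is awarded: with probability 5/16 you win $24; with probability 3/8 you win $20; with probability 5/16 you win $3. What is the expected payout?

15.9375

E[payout] = 24·5/16 + 20·3/8 + 3·5/16
 = 15/2 + 15/2 + 15/16
 = 255/16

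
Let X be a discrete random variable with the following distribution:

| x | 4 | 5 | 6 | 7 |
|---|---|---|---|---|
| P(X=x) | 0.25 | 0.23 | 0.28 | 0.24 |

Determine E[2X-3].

8.02

E[2X-3] = Σ (2x-3)·P(X=x)
 = 5·0.25 + 7·0.23 + 9·0.28 + 11·0.24
 = 1.25 + 1.61 + 2.52 + 2.64
 = 8.02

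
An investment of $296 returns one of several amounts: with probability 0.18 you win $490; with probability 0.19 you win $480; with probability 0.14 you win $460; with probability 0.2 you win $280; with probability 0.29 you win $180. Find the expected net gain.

56

E[payout] = 490·0.18 + 480·0.19 + 460·0.14 + 280·0.2 + 180·0.29
 = 88.2 + 91.2 + 64.4 + 56 + 52.2
 = 352
Net = 352 - 296 = 56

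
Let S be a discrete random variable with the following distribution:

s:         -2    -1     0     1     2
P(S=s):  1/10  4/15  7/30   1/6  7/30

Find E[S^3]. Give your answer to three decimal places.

0.967

E[S^3] = Σ s^3·P(S=s)
 = (-8)·1/10 + (-1)·4/15 + 0·7/30 + 1·1/6 + 8·7/30
 = (-4/5) + (-4/15) + 0 + 1/6 + 28/15
 = 29/30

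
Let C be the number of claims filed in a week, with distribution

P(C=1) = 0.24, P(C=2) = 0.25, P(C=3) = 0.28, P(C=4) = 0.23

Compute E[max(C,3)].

3.23

E[max(C,3)] = Σ max(c,3)·P(C=c)
 = 3·0.24 + 3·0.25 + 3·0.28 + 4·0.23
 = 0.72 + 0.75 + 0.84 + 0.92
 = 3.23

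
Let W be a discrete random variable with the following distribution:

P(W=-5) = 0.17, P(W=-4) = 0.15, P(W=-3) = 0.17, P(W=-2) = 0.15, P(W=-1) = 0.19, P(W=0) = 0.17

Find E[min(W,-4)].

-4.17

E[min(W,-4)] = Σ min(w,-4)·P(W=w)
 = (-5)·0.17 + (-4)·0.15 + (-4)·0.17 + (-4)·0.15 + (-4)·0.19 + (-4)·0.17
 = (-0.85) + (-0.6) + (-0.68) + (-0.6) + (-0.76) + (-0.68)
 = -4.17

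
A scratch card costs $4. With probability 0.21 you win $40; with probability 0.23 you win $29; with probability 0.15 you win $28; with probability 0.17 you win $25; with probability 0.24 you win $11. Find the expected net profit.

E[payout] = 40·0.21 + 29·0.23 + 28·0.15 + 25·0.17 + 11·0.24
 = 8.4 + 6.67 + 4.2 + 4.25 + 2.64
 = 26.16
Net = 26.16 - 4 = 22.16

22.16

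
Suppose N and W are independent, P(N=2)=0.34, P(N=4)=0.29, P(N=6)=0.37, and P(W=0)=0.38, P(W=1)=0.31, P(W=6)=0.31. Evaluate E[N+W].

E[N+W] = Σ_n Σ_w (n+w) · P(N=n)P(W=w)
 = 2·0.1292 + 3·0.1054 + 8·0.1054 + 4·0.1102 + 5·0.0899 + 10·0.0899 + 6·0.1406 + 7·0.1147 + 12·0.1147
 = 0.2584 + 0.3162 + 0.8432 + 0.4408 + 0.4495 + 0.899 + 0.8436 + 0.8029 + 1.3764
 = 6.23

6.23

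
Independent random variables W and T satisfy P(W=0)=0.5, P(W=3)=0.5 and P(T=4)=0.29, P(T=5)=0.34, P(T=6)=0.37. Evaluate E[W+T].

E[W+T] = Σ_w Σ_t (w+t) · P(W=w)P(T=t)
 = 4·0.145 + 5·0.17 + 6·0.185 + 7·0.145 + 8·0.17 + 9·0.185
 = 0.58 + 0.85 + 1.11 + 1.015 + 1.36 + 1.665
 = 6.58

6.58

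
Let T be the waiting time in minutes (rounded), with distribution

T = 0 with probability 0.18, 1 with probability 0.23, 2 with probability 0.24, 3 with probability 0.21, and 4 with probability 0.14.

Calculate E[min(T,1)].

0.82

E[min(T,1)] = Σ min(t,1)·P(T=t)
 = 0·0.18 + 1·0.23 + 1·0.24 + 1·0.21 + 1·0.14
 = 0 + 0.23 + 0.24 + 0.21 + 0.14
 = 0.82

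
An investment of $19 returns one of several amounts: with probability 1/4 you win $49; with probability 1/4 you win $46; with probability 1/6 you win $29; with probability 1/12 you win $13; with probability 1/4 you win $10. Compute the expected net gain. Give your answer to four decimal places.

13.1667

E[payout] = 49·1/4 + 46·1/4 + 29·1/6 + 13·1/12 + 10·1/4
 = 49/4 + 23/2 + 29/6 + 13/12 + 5/2
 = 193/6
Net = 193/6 - 19 = 79/6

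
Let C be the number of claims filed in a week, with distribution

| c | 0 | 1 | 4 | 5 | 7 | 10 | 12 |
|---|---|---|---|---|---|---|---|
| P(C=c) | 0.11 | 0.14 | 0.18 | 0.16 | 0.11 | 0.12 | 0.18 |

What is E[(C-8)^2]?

21.69

E[(C-8)^2] = Σ (c-8)^2·P(C=c)
 = 64·0.11 + 49·0.14 + 16·0.18 + 9·0.16 + 1·0.11 + 4·0.12 + 16·0.18
 = 7.04 + 6.86 + 2.88 + 1.44 + 0.11 + 0.48 + 2.88
 = 21.69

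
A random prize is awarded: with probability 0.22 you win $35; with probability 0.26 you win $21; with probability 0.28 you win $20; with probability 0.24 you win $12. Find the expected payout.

E[payout] = 35·0.22 + 21·0.26 + 20·0.28 + 12·0.24
 = 7.7 + 5.46 + 5.6 + 2.88
 = 21.64

21.64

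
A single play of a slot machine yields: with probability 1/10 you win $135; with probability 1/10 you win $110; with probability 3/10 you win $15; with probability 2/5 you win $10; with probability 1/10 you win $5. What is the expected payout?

33.5

E[payout] = 135·1/10 + 110·1/10 + 15·3/10 + 10·2/5 + 5·1/10
 = 27/2 + 11 + 9/2 + 4 + 1/2
 = 67/2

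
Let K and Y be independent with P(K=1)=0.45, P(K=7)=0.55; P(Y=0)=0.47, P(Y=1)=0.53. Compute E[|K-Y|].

3.77

E[|K-Y|] = Σ_k Σ_y |k-y| · P(K=k)P(Y=y)
 = 1·0.2115 + 0·0.2385 + 7·0.2585 + 6·0.2915
 = 0.2115 + 0 + 1.8095 + 1.749
 = 3.77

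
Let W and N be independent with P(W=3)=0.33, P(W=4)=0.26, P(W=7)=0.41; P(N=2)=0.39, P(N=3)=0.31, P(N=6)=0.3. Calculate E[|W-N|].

2.296

E[|W-N|] = Σ_w Σ_n |w-n| · P(W=w)P(N=n)
 = 1·0.1287 + 0·0.1023 + 3·0.099 + 2·0.1014 + 1·0.0806 + 2·0.078 + 5·0.1599 + 4·0.1271 + 1·0.123
 = 0.1287 + 0 + 0.297 + 0.2028 + 0.0806 + 0.156 + 0.7995 + 0.5084 + 0.123
 = 2.296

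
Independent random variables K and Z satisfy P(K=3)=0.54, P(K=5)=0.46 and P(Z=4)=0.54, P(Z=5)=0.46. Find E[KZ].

E[KZ] = Σ_k Σ_z kz · P(K=k)P(Z=z)
 = 12·0.2916 + 15·0.2484 + 20·0.2484 + 25·0.2116
 = 3.4992 + 3.726 + 4.968 + 5.29
 = 17.4832

17.4832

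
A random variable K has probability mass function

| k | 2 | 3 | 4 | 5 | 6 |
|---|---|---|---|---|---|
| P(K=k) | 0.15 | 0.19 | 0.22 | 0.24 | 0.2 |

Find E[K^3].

93.61

E[K^3] = Σ k^3·P(K=k)
 = 8·0.15 + 27·0.19 + 64·0.22 + 125·0.24 + 216·0.2
 = 1.2 + 5.13 + 14.08 + 30 + 43.2
 = 93.61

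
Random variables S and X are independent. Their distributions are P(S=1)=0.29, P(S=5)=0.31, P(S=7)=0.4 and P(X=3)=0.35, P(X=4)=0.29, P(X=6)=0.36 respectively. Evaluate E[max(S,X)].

5.7289

E[max(S,X)] = Σ_s Σ_x max(s,x) · P(S=s)P(X=x)
 = 3·0.1015 + 4·0.0841 + 6·0.1044 + 5·0.1085 + 5·0.0899 + 6·0.1116 + 7·0.14 + 7·0.116 + 7·0.144
 = 0.3045 + 0.3364 + 0.6264 + 0.5425 + 0.4495 + 0.6696 + 0.98 + 0.812 + 1.008
 = 5.7289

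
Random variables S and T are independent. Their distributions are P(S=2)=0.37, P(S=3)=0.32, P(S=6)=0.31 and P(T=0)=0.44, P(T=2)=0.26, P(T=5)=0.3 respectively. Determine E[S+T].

E[S+T] = Σ_s Σ_t (s+t) · P(S=s)P(T=t)
 = 2·0.1628 + 4·0.0962 + 7·0.111 + 3·0.1408 + 5·0.0832 + 8·0.096 + 6·0.1364 + 8·0.0806 + 11·0.093
 = 0.3256 + 0.3848 + 0.777 + 0.4224 + 0.416 + 0.768 + 0.8184 + 0.6448 + 1.023
 = 5.58

5.58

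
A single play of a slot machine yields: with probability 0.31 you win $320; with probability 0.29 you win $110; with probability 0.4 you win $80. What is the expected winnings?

E[payout] = 320·0.31 + 110·0.29 + 80·0.4
 = 99.2 + 31.9 + 32
 = 163.1

163.1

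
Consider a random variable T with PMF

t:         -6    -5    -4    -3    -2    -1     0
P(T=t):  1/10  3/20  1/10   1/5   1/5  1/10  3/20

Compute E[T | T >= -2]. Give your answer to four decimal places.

-1.1111

P(T >= -2) = 1/5 + 1/10 + 3/20 = 9/20.
E[T | T >= -2] = [(-2)·1/5 + (-1)·1/10 + 0·3/20] / (9/20)
 = -1/2 / (9/20)
 = -10/9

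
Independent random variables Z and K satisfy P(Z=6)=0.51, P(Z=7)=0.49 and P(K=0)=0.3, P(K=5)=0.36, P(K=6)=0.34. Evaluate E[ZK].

24.9216

E[ZK] = Σ_z Σ_k zk · P(Z=z)P(K=k)
 = 0·0.153 + 30·0.1836 + 36·0.1734 + 0·0.147 + 35·0.1764 + 42·0.1666
 = 0 + 5.508 + 6.2424 + 0 + 6.174 + 6.9972
 = 24.9216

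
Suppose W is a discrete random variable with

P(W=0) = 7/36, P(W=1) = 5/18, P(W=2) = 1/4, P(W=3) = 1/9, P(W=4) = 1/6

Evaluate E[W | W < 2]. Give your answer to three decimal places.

P(W < 2) = 7/36 + 5/18 = 17/36.
E[W | W < 2] = [0·7/36 + 1·5/18] / (17/36)
 = 5/18 / (17/36)
 = 10/17

0.588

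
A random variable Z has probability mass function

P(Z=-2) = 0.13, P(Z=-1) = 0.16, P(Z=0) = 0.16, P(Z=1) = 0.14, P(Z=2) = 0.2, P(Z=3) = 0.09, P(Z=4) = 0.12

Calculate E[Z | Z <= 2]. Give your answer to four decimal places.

P(Z <= 2) = 0.13 + 0.16 + 0.16 + 0.14 + 0.2 = 0.79.
E[Z | Z <= 2] = [(-2)·0.13 + (-1)·0.16 + 0·0.16 + 1·0.14 + 2·0.2] / 0.79
 = 0.12 / 0.79
 = 12/79

0.1519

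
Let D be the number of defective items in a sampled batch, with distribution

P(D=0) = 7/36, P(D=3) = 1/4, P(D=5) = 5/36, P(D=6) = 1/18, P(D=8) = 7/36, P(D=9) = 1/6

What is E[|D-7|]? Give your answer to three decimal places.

3.222

E[|D-7|] = Σ |d-7|·P(D=d)
 = 7·7/36 + 4·1/4 + 2·5/36 + 1·1/18 + 1·7/36 + 2·1/6
 = 49/36 + 1 + 5/18 + 1/18 + 7/36 + 1/3
 = 29/9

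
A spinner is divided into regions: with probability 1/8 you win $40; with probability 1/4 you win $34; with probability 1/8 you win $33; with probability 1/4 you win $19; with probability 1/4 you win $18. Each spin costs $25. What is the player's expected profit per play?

1.875

E[payout] = 40·1/8 + 34·1/4 + 33·1/8 + 19·1/4 + 18·1/4
 = 5 + 17/2 + 33/8 + 19/4 + 9/2
 = 215/8
Net = 215/8 - 25 = 15/8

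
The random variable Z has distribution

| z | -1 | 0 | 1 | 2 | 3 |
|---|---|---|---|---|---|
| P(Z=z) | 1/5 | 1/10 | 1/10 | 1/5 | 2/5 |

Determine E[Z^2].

4.7

E[Z^2] = Σ z^2·P(Z=z)
 = 1·1/5 + 0·1/10 + 1·1/10 + 4·1/5 + 9·2/5
 = 1/5 + 0 + 1/10 + 4/5 + 18/5
 = 47/10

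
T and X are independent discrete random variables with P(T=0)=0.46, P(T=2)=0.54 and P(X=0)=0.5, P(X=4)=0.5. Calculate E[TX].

E[TX] = Σ_t Σ_x tx · P(T=t)P(X=x)
 = 0·0.23 + 0·0.23 + 0·0.27 + 8·0.27
 = 0 + 0 + 0 + 2.16
 = 2.16

2.16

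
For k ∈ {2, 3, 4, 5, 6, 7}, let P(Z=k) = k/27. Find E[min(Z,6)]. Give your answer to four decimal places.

4.8889

E[min(Z,6)] = Σ min(z,6)·P(Z=z)
 = 2·2/27 + 3·1/9 + 4·4/27 + 5·5/27 + 6·2/9 + 6·7/27
 = 4/27 + 1/3 + 16/27 + 25/27 + 4/3 + 14/9
 = 44/9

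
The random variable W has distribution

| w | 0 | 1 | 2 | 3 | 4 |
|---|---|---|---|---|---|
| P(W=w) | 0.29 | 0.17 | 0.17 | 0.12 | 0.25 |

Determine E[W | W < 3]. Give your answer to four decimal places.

P(W < 3) = 0.29 + 0.17 + 0.17 = 0.63.
E[W | W < 3] = [0·0.29 + 1·0.17 + 2·0.17] / 0.63
 = 0.51 / 0.63
 = 17/21

0.8095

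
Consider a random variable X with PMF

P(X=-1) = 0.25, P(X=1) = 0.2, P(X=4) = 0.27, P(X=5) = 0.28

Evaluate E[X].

2.43

E[X] = Σ x·P(X=x)
 = (-1)·0.25 + 1·0.2 + 4·0.27 + 5·0.28
 = (-0.25) + 0.2 + 1.08 + 1.4
 = 2.43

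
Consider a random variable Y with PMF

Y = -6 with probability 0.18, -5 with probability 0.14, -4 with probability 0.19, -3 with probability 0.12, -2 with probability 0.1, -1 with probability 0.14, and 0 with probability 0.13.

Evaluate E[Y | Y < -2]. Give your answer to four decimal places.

-4.6032

P(Y < -2) = 0.18 + 0.14 + 0.19 + 0.12 = 0.63.
E[Y | Y < -2] = [(-6)·0.18 + (-5)·0.14 + (-4)·0.19 + (-3)·0.12] / 0.63
 = -2.9 / 0.63
 = -290/63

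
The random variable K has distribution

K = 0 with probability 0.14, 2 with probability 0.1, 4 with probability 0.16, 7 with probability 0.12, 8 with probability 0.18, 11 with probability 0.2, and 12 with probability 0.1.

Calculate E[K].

6.52

E[K] = Σ k·P(K=k)
 = 0·0.14 + 2·0.1 + 4·0.16 + 7·0.12 + 8·0.18 + 11·0.2 + 12·0.1
 = 0 + 0.2 + 0.64 + 0.84 + 1.44 + 2.2 + 1.2
 = 6.52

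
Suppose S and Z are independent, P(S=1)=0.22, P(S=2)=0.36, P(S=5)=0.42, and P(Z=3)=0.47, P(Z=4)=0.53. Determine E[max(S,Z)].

E[max(S,Z)] = Σ_s Σ_z max(s,z) · P(S=s)P(Z=z)
 = 3·0.1034 + 4·0.1166 + 3·0.1692 + 4·0.1908 + 5·0.1974 + 5·0.2226
 = 0.3102 + 0.4664 + 0.5076 + 0.7632 + 0.987 + 1.113
 = 4.1474

4.1474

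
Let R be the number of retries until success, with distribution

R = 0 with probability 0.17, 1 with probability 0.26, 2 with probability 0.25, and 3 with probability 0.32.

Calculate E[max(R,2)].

2.32

E[max(R,2)] = Σ max(r,2)·P(R=r)
 = 2·0.17 + 2·0.26 + 2·0.25 + 3·0.32
 = 0.34 + 0.52 + 0.5 + 0.96
 = 2.32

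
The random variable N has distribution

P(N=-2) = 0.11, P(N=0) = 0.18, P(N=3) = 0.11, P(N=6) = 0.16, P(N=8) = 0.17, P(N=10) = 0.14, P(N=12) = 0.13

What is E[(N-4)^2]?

E[(N-4)^2] = Σ (n-4)^2·P(N=n)
 = 36·0.11 + 16·0.18 + 1·0.11 + 4·0.16 + 16·0.17 + 36·0.14 + 64·0.13
 = 3.96 + 2.88 + 0.11 + 0.64 + 2.72 + 5.04 + 8.32
 = 23.67

23.67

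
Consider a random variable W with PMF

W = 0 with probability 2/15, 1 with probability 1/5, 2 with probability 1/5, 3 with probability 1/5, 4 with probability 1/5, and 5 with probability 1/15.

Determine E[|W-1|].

1.6

E[|W-1|] = Σ |w-1|·P(W=w)
 = 1·2/15 + 0·1/5 + 1·1/5 + 2·1/5 + 3·1/5 + 4·1/15
 = 2/15 + 0 + 1/5 + 2/5 + 3/5 + 4/15
 = 8/5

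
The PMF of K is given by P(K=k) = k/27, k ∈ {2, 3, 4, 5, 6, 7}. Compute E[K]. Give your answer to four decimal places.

5.1481

E[K] = Σ k·P(K=k)
 = 2·2/27 + 3·1/9 + 4·4/27 + 5·5/27 + 6·2/9 + 7·7/27
 = 4/27 + 1/3 + 16/27 + 25/27 + 4/3 + 49/27
 = 139/27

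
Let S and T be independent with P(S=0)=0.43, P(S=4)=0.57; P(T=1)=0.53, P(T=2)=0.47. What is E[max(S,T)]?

2.9121

E[max(S,T)] = Σ_s Σ_t max(s,t) · P(S=s)P(T=t)
 = 1·0.2279 + 2·0.2021 + 4·0.3021 + 4·0.2679
 = 0.2279 + 0.4042 + 1.2084 + 1.0716
 = 2.9121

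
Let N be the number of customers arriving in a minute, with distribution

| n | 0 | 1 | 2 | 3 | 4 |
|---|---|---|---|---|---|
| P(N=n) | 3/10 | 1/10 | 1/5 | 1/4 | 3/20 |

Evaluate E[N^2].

E[N^2] = Σ n^2·P(N=n)
 = 0·3/10 + 1·1/10 + 4·1/5 + 9·1/4 + 16·3/20
 = 0 + 1/10 + 4/5 + 9/4 + 12/5
 = 111/20

5.55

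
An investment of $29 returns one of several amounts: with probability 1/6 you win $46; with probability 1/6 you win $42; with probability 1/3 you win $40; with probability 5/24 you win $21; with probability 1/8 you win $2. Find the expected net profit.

E[payout] = 46·1/6 + 42·1/6 + 40·1/3 + 21·5/24 + 2·1/8
 = 23/3 + 7 + 40/3 + 35/8 + 1/4
 = 261/8
Net = 261/8 - 29 = 29/8

3.625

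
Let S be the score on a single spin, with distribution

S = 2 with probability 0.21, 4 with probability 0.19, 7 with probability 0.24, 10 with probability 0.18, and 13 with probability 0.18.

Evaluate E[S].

7

E[S] = Σ s·P(S=s)
 = 2·0.21 + 4·0.19 + 7·0.24 + 10·0.18 + 13·0.18
 = 0.42 + 0.76 + 1.68 + 1.8 + 2.34
 = 7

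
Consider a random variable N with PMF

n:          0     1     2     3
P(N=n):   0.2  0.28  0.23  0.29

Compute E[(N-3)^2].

E[(N-3)^2] = Σ (n-3)^2·P(N=n)
 = 9·0.2 + 4·0.28 + 1·0.23 + 0·0.29
 = 1.8 + 1.12 + 0.23 + 0
 = 3.15

3.15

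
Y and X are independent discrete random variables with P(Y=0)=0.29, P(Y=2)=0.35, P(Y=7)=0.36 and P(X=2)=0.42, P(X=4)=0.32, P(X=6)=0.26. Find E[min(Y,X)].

2.0248

E[min(Y,X)] = Σ_y Σ_x min(y,x) · P(Y=y)P(X=x)
 = 0·0.1218 + 0·0.0928 + 0·0.0754 + 2·0.147 + 2·0.112 + 2·0.091 + 2·0.1512 + 4·0.1152 + 6·0.0936
 = 0 + 0 + 0 + 0.294 + 0.224 + 0.182 + 0.3024 + 0.4608 + 0.5616
 = 2.0248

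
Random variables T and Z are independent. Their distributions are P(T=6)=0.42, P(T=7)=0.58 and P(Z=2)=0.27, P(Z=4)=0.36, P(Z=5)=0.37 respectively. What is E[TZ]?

25.2014

E[TZ] = Σ_t Σ_z tz · P(T=t)P(Z=z)
 = 12·0.1134 + 24·0.1512 + 30·0.1554 + 14·0.1566 + 28·0.2088 + 35·0.2146
 = 1.3608 + 3.6288 + 4.662 + 2.1924 + 5.8464 + 7.511
 = 25.2014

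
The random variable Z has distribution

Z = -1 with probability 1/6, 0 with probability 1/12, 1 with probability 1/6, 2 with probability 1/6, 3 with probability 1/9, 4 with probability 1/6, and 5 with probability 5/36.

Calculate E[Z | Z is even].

P(Z is even) = 1/12 + 1/6 + 1/6 = 5/12.
E[Z | Z is even] = [0·1/12 + 2·1/6 + 4·1/6] / (5/12)
 = 1 / (5/12)
 = 12/5

2.4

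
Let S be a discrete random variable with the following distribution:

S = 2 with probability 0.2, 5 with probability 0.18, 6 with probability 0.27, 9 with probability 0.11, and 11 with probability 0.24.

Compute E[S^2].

52.97

E[S^2] = Σ s^2·P(S=s)
 = 4·0.2 + 25·0.18 + 36·0.27 + 81·0.11 + 121·0.24
 = 0.8 + 4.5 + 9.72 + 8.91 + 29.04
 = 52.97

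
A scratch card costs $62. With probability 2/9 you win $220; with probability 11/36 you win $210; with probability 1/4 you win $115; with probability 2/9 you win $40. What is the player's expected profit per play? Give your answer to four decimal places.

E[payout] = 220·2/9 + 210·11/36 + 115·1/4 + 40·2/9
 = 440/9 + 385/6 + 115/4 + 80/9
 = 5425/36
Net = 5425/36 - 62 = 3193/36

88.6944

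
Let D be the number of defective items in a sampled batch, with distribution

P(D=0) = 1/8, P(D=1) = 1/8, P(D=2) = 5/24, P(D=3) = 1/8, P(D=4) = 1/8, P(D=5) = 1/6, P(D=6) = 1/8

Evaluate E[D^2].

12.75

E[D^2] = Σ d^2·P(D=d)
 = 0·1/8 + 1·1/8 + 4·5/24 + 9·1/8 + 16·1/8 + 25·1/6 + 36·1/8
 = 0 + 1/8 + 5/6 + 9/8 + 2 + 25/6 + 9/2
 = 51/4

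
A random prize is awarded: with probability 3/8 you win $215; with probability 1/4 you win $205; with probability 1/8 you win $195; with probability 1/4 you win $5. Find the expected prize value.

157.5

E[payout] = 215·3/8 + 205·1/4 + 195·1/8 + 5·1/4
 = 645/8 + 205/4 + 195/8 + 5/4
 = 315/2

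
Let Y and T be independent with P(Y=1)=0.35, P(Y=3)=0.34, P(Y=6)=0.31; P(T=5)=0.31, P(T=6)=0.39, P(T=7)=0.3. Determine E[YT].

E[YT] = Σ_y Σ_t yt · P(Y=y)P(T=t)
 = 5·0.1085 + 6·0.1365 + 7·0.105 + 15·0.1054 + 18·0.1326 + 21·0.102 + 30·0.0961 + 36·0.1209 + 42·0.093
 = 0.5425 + 0.819 + 0.735 + 1.581 + 2.3868 + 2.142 + 2.883 + 4.3524 + 3.906
 = 19.3477

19.3477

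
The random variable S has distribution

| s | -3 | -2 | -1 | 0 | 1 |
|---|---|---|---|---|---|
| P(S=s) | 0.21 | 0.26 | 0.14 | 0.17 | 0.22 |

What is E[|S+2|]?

E[|S+2|] = Σ |s+2|·P(S=s)
 = 1·0.21 + 0·0.26 + 1·0.14 + 2·0.17 + 3·0.22
 = 0.21 + 0 + 0.14 + 0.34 + 0.66
 = 1.35

1.35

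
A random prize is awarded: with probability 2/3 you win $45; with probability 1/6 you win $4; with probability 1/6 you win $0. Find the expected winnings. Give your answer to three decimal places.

30.667

E[payout] = 45·2/3 + 4·1/6 + 0·1/6
 = 30 + 2/3 + 0
 = 92/3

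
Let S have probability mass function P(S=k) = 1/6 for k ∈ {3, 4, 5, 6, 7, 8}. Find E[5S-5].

E[5S-5] = Σ (5s-5)·P(S=s)
 = 10·1/6 + 15·1/6 + 20·1/6 + 25·1/6 + 30·1/6 + 35·1/6
 = 5/3 + 5/2 + 10/3 + 25/6 + 5 + 35/6
 = 45/2

22.5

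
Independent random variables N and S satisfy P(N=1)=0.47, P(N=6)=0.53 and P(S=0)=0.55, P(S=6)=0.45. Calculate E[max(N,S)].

4.7075

E[max(N,S)] = Σ_n Σ_s max(n,s) · P(N=n)P(S=s)
 = 1·0.2585 + 6·0.2115 + 6·0.2915 + 6·0.2385
 = 0.2585 + 1.269 + 1.749 + 1.431
 = 4.7075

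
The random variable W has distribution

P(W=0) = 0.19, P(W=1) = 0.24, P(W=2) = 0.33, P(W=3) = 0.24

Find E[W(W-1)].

E[W(W-1)] = Σ w(w-1)·P(W=w)
 = 0·0.19 + 0·0.24 + 2·0.33 + 6·0.24
 = 0 + 0 + 0.66 + 1.44
 = 2.1

2.1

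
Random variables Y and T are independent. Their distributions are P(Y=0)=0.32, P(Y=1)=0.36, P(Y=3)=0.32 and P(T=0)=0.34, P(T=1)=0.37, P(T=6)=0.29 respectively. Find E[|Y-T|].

E[|Y-T|] = Σ_y Σ_t |y-t| · P(Y=y)P(T=t)
 = 0·0.1088 + 1·0.1184 + 6·0.0928 + 1·0.1224 + 0·0.1332 + 5·0.1044 + 3·0.1088 + 2·0.1184 + 3·0.0928
 = 0 + 0.1184 + 0.5568 + 0.1224 + 0 + 0.522 + 0.3264 + 0.2368 + 0.2784
 = 2.1612

2.1612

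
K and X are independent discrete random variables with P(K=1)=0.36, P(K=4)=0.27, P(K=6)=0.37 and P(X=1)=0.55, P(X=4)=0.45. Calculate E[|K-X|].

2.282

E[|K-X|] = Σ_k Σ_x |k-x| · P(K=k)P(X=x)
 = 0·0.198 + 3·0.162 + 3·0.1485 + 0·0.1215 + 5·0.2035 + 2·0.1665
 = 0 + 0.486 + 0.4455 + 0 + 1.0175 + 0.333
 = 2.282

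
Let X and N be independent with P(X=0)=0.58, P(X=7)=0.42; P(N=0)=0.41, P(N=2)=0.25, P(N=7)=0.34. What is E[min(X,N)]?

E[min(X,N)] = Σ_x Σ_n min(x,n) · P(X=x)P(N=n)
 = 0·0.2378 + 0·0.145 + 0·0.1972 + 0·0.1722 + 2·0.105 + 7·0.1428
 = 0 + 0 + 0 + 0 + 0.21 + 0.9996
 = 1.2096

1.2096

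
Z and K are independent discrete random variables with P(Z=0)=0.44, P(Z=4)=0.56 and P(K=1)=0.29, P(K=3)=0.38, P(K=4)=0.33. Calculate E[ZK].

E[ZK] = Σ_z Σ_k zk · P(Z=z)P(K=k)
 = 0·0.1276 + 0·0.1672 + 0·0.1452 + 4·0.1624 + 12·0.2128 + 16·0.1848
 = 0 + 0 + 0 + 0.6496 + 2.5536 + 2.9568
 = 6.16

6.16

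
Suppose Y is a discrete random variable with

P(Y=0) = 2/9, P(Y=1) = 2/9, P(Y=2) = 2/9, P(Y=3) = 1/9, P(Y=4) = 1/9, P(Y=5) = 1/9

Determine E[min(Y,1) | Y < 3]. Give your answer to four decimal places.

0.6667

P(Y < 3) = 2/9 + 2/9 + 2/9 = 2/3.
E[min(Y,1) | Y < 3] = [0·2/9 + 1·2/9 + 1·2/9] / (2/3)
 = 4/9 / (2/3)
 = 2/3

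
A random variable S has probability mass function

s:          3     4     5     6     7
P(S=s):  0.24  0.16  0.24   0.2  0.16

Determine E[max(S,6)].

6.16

E[max(S,6)] = Σ max(s,6)·P(S=s)
 = 6·0.24 + 6·0.16 + 6·0.24 + 6·0.2 + 7·0.16
 = 1.44 + 0.96 + 1.44 + 1.2 + 1.12
 = 6.16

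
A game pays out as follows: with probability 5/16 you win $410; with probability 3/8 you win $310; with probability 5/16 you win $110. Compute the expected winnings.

278.75

E[payout] = 410·5/16 + 310·3/8 + 110·5/16
 = 1025/8 + 465/4 + 275/8
 = 1115/4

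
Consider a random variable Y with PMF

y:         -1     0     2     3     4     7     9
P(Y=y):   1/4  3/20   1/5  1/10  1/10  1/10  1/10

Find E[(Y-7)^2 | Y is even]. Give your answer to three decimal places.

P(Y is even) = 3/20 + 1/5 + 1/10 = 9/20.
E[(Y-7)^2 | Y is even] = [49·3/20 + 25·1/5 + 9·1/10] / (9/20)
 = 53/4 / (9/20)
 = 265/9

29.444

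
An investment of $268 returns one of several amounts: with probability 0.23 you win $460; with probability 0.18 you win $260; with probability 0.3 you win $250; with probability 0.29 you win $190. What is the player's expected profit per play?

E[payout] = 460·0.23 + 260·0.18 + 250·0.3 + 190·0.29
 = 105.8 + 46.8 + 75 + 55.1
 = 282.7
Net = 282.7 - 268 = 14.7

14.7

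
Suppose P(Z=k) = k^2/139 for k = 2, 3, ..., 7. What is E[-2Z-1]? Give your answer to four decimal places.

-12.2662

E[-2Z-1] = Σ (-2z-1)·P(Z=z)
 = (-5)·4/139 + (-7)·9/139 + (-9)·16/139 + (-11)·25/139 + (-13)·36/139 + (-15)·49/139
 = (-20/139) + (-63/139) + (-144/139) + (-275/139) + (-468/139) + (-735/139)
 = -1705/139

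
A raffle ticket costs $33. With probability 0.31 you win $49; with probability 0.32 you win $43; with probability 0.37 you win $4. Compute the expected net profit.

E[payout] = 49·0.31 + 43·0.32 + 4·0.37
 = 15.19 + 13.76 + 1.48
 = 30.43
Net = 30.43 - 33 = -2.57

-2.57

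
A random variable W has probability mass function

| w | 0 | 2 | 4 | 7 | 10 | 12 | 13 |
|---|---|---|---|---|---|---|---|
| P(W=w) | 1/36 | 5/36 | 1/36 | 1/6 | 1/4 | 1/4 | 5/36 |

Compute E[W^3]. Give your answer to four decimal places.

E[W^3] = Σ w^3·P(W=w)
 = 0·1/36 + 8·5/36 + 64·1/36 + 343·1/6 + 1000·1/4 + 1728·1/4 + 2197·5/36
 = 0 + 10/9 + 16/9 + 343/6 + 250 + 432 + 10985/36
 = 37699/36

1047.1944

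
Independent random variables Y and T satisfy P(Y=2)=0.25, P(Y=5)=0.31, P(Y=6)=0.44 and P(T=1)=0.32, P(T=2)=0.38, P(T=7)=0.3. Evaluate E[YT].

E[YT] = Σ_y Σ_t yt · P(Y=y)P(T=t)
 = 2·0.08 + 4·0.095 + 14·0.075 + 5·0.0992 + 10·0.1178 + 35·0.093 + 6·0.1408 + 12·0.1672 + 42·0.132
 = 0.16 + 0.38 + 1.05 + 0.496 + 1.178 + 3.255 + 0.8448 + 2.0064 + 5.544
 = 14.9142

14.9142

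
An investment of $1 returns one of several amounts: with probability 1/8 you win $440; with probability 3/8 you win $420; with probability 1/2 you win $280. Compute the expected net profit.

E[payout] = 440·1/8 + 420·3/8 + 280·1/2
 = 55 + 315/2 + 140
 = 705/2
Net = 705/2 - 1 = 703/2

351.5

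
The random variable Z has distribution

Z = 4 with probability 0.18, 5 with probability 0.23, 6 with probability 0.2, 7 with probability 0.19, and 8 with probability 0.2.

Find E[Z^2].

37.94

E[Z^2] = Σ z^2·P(Z=z)
 = 16·0.18 + 25·0.23 + 36·0.2 + 49·0.19 + 64·0.2
 = 2.88 + 5.75 + 7.2 + 9.31 + 12.8
 = 37.94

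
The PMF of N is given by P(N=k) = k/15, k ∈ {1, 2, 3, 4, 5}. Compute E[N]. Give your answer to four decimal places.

E[N] = Σ n·P(N=n)
 = 1·1/15 + 2·2/15 + 3·1/5 + 4·4/15 + 5·1/3
 = 1/15 + 4/15 + 3/5 + 16/15 + 5/3
 = 11/3

3.6667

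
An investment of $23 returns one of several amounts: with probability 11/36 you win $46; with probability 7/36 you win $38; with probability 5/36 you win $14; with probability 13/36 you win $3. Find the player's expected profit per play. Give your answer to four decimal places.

1.4722

E[payout] = 46·11/36 + 38·7/36 + 14·5/36 + 3·13/36
 = 253/18 + 133/18 + 35/18 + 13/12
 = 881/36
Net = 881/36 - 23 = 53/36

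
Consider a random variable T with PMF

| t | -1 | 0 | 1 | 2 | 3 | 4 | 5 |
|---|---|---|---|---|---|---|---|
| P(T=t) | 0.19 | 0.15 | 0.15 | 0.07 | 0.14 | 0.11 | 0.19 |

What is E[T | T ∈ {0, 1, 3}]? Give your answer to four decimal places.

P(T ∈ {0, 1, 3}) = 0.15 + 0.15 + 0.14 = 0.44.
E[T | T ∈ {0, 1, 3}] = [0·0.15 + 1·0.15 + 3·0.14] / 0.44
 = 0.57 / 0.44
 = 57/44

1.2955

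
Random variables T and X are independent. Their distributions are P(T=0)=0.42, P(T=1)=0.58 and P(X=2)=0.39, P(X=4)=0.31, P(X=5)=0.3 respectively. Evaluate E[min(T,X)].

E[min(T,X)] = Σ_t Σ_x min(t,x) · P(T=t)P(X=x)
 = 0·0.1638 + 0·0.1302 + 0·0.126 + 1·0.2262 + 1·0.1798 + 1·0.174
 = 0 + 0 + 0 + 0.2262 + 0.1798 + 0.174
 = 0.58

0.58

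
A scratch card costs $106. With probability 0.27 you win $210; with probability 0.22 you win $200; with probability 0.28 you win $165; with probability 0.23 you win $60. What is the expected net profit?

E[payout] = 210·0.27 + 200·0.22 + 165·0.28 + 60·0.23
 = 56.7 + 44 + 46.2 + 13.8
 = 160.7
Net = 160.7 - 106 = 54.7

54.7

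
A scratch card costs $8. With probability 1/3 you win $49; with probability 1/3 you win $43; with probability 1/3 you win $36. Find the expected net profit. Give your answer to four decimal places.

E[payout] = 49·1/3 + 43·1/3 + 36·1/3
 = 49/3 + 43/3 + 12
 = 128/3
Net = 128/3 - 8 = 104/3

34.6667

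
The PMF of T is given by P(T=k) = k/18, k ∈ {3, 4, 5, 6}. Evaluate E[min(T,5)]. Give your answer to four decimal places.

E[min(T,5)] = Σ min(t,5)·P(T=t)
 = 3·1/6 + 4·2/9 + 5·5/18 + 5·1/3
 = 1/2 + 8/9 + 25/18 + 5/3
 = 40/9

4.4444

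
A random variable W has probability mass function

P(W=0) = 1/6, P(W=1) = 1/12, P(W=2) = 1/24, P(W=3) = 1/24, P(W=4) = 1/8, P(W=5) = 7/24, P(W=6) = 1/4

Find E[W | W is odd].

4

P(W is odd) = 1/12 + 1/24 + 7/24 = 5/12.
E[W | W is odd] = [1·1/12 + 3·1/24 + 5·7/24] / (5/12)
 = 5/3 / (5/12)
 = 4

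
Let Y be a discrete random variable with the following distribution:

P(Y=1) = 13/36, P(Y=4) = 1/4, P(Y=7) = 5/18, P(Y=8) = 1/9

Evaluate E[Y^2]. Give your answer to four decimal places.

25.0833

E[Y^2] = Σ y^2·P(Y=y)
 = 1·13/36 + 16·1/4 + 49·5/18 + 64·1/9
 = 13/36 + 4 + 245/18 + 64/9
 = 301/12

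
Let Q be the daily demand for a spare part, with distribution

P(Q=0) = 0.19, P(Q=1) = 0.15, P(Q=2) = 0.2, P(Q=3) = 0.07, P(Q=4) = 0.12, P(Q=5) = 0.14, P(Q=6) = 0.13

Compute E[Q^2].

11.68

E[Q^2] = Σ q^2·P(Q=q)
 = 0·0.19 + 1·0.15 + 4·0.2 + 9·0.07 + 16·0.12 + 25·0.14 + 36·0.13
 = 0 + 0.15 + 0.8 + 0.63 + 1.92 + 3.5 + 4.68
 = 11.68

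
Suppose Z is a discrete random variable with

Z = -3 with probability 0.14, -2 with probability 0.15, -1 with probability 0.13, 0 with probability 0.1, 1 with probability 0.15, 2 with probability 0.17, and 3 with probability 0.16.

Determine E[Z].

E[Z] = Σ z·P(Z=z)
 = (-3)·0.14 + (-2)·0.15 + (-1)·0.13 + 0·0.1 + 1·0.15 + 2·0.17 + 3·0.16
 = (-0.42) + (-0.3) + (-0.13) + 0 + 0.15 + 0.34 + 0.48
 = 0.12

0.12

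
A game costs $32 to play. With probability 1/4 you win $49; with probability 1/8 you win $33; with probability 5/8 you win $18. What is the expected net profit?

E[payout] = 49·1/4 + 33·1/8 + 18·5/8
 = 49/4 + 33/8 + 45/4
 = 221/8
Net = 221/8 - 32 = -35/8

-4.375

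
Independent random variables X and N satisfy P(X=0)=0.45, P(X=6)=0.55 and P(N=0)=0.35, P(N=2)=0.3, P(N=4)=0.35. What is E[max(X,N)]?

E[max(X,N)] = Σ_x Σ_n max(x,n) · P(X=x)P(N=n)
 = 0·0.1575 + 2·0.135 + 4·0.1575 + 6·0.1925 + 6·0.165 + 6·0.1925
 = 0 + 0.27 + 0.63 + 1.155 + 0.99 + 1.155
 = 4.2

4.2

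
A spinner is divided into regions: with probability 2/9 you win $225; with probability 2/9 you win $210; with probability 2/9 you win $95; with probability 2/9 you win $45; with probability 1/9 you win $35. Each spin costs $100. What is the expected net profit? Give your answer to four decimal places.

31.6667

E[payout] = 225·2/9 + 210·2/9 + 95·2/9 + 45·2/9 + 35·1/9
 = 50 + 140/3 + 190/9 + 10 + 35/9
 = 395/3
Net = 395/3 - 100 = 95/3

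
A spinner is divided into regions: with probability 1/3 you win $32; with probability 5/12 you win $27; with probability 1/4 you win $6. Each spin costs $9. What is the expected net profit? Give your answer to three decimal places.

14.417

E[payout] = 32·1/3 + 27·5/12 + 6·1/4
 = 32/3 + 45/4 + 3/2
 = 281/12
Net = 281/12 - 9 = 173/12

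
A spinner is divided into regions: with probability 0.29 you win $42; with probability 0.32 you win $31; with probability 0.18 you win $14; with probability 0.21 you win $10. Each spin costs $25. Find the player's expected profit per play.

E[payout] = 42·0.29 + 31·0.32 + 14·0.18 + 10·0.21
 = 12.18 + 9.92 + 2.52 + 2.1
 = 26.72
Net = 26.72 - 25 = 1.72

1.72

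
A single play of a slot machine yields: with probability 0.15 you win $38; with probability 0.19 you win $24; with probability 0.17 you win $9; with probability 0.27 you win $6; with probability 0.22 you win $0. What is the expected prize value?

13.41

E[payout] = 38·0.15 + 24·0.19 + 9·0.17 + 6·0.27 + 0·0.22
 = 5.7 + 4.56 + 1.53 + 1.62 + 0
 = 13.41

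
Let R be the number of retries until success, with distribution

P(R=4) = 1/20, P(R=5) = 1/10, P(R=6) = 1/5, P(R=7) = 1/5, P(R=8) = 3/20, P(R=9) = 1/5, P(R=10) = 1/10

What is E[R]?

E[R] = Σ r·P(R=r)
 = 4·1/20 + 5·1/10 + 6·1/5 + 7·1/5 + 8·3/20 + 9·1/5 + 10·1/10
 = 1/5 + 1/2 + 6/5 + 7/5 + 6/5 + 9/5 + 1
 = 73/10

7.3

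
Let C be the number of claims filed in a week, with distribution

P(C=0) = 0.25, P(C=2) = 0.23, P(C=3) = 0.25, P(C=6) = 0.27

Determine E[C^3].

66.91

E[C^3] = Σ c^3·P(C=c)
 = 0·0.25 + 8·0.23 + 27·0.25 + 216·0.27
 = 0 + 1.84 + 6.75 + 58.32
 = 66.91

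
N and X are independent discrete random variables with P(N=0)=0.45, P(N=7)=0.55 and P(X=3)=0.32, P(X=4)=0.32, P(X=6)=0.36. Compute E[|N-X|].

E[|N-X|] = Σ_n Σ_x |n-x| · P(N=n)P(X=x)
 = 3·0.144 + 4·0.144 + 6·0.162 + 4·0.176 + 3·0.176 + 1·0.198
 = 0.432 + 0.576 + 0.972 + 0.704 + 0.528 + 0.198
 = 3.41

3.41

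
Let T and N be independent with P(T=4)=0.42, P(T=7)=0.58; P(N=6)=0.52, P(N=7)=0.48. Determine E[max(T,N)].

E[max(T,N)] = Σ_t Σ_n max(t,n) · P(T=t)P(N=n)
 = 6·0.2184 + 7·0.2016 + 7·0.3016 + 7·0.2784
 = 1.3104 + 1.4112 + 2.1112 + 1.9488
 = 6.7816

6.7816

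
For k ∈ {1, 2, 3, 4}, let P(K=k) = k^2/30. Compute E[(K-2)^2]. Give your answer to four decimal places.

2.4667

E[(K-2)^2] = Σ (k-2)^2·P(K=k)
 = 1·1/30 + 0·2/15 + 1·3/10 + 4·8/15
 = 1/30 + 0 + 3/10 + 32/15
 = 37/15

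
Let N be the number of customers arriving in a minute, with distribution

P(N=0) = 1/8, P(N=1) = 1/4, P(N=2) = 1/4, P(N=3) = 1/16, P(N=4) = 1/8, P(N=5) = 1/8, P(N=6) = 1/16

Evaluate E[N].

E[N] = Σ n·P(N=n)
 = 0·1/8 + 1·1/4 + 2·1/4 + 3·1/16 + 4·1/8 + 5·1/8 + 6·1/16
 = 0 + 1/4 + 1/2 + 3/16 + 1/2 + 5/8 + 3/8
 = 39/16

2.4375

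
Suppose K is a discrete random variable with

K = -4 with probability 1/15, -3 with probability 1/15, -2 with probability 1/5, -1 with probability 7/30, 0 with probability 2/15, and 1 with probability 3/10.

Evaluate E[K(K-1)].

E[K(K-1)] = Σ k(k-1)·P(K=k)
 = 20·1/15 + 12·1/15 + 6·1/5 + 2·7/30 + 0·2/15 + 0·3/10
 = 4/3 + 4/5 + 6/5 + 7/15 + 0 + 0
 = 19/5

3.8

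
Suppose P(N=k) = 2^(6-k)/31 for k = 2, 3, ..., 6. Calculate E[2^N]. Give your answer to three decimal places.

10.323

E[2^N] = Σ 2^n·P(N=n)
 = 4·16/31 + 8·8/31 + 16·4/31 + 32·2/31 + 64·1/31
 = 64/31 + 64/31 + 64/31 + 64/31 + 64/31
 = 320/31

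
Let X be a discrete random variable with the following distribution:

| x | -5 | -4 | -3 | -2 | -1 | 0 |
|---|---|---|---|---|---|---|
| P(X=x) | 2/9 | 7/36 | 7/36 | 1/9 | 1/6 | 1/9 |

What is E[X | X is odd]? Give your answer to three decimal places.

P(X is odd) = 2/9 + 7/36 + 1/6 = 7/12.
E[X | X is odd] = [(-5)·2/9 + (-3)·7/36 + (-1)·1/6] / (7/12)
 = -67/36 / (7/12)
 = -67/21

-3.190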